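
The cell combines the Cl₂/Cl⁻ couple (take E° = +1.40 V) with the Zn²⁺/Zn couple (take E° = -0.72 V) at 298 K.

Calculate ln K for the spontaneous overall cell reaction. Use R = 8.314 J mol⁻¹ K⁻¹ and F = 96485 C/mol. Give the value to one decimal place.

Cathode: Cl₂/Cl⁻; anode: Zn²⁺/Zn. E°cell = (+1.40) − (-0.72) = +2.12 V, with n = 2.
ΔG° = −nFE° = −RT ln K, so ln K = nFE°/(RT) = (2)(96485)(+2.12) / ((8.314)(298)) = 165.120.

165.1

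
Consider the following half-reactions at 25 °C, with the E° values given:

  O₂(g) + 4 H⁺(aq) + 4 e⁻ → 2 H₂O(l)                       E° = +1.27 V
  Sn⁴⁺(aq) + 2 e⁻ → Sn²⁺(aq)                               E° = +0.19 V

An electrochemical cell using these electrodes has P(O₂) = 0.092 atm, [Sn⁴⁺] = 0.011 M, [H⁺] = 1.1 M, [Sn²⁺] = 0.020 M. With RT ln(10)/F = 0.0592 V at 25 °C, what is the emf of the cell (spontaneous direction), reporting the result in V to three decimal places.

+1.075 V

O₂/H₂O is the cathode (higher E°), Sn⁴⁺/Sn²⁺ the anode: E°cell = +1.27 − (+0.19) = +1.08 V, n = 4.
Overall: O₂(g) + 4 H⁺(aq) + 2 Sn²⁺(aq) → 2 H₂O(l) + 2 Sn⁴⁺(aq)
Q = [Sn⁴⁺]^2 / (P(O₂)·[H⁺]^4·[Sn²⁺]^2); log Q = 0.351.
E = E° − (0.0592/n) log Q = +1.08 − (0.0592/4)(0.351) = +1.075 V.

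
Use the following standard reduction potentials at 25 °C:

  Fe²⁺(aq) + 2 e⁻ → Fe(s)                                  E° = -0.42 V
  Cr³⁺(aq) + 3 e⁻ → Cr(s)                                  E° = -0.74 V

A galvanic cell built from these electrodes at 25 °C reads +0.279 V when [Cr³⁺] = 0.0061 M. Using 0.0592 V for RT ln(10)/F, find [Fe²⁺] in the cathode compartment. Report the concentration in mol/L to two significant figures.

Fe²⁺/Fe is the cathode, Cr³⁺/Cr the anode: E°cell = +0.32 V, n = 6.
Overall reaction: 3 Fe²⁺(aq) + 2 Cr(s) → 3 Fe(s) + 2 Cr³⁺(aq); Q = [Cr³⁺]^2/[Fe²⁺]^3.
From E = E° − (0.0592/n) log Q: log Q = (E° − E)·n/0.0592 = (+0.32 − (+0.279))·6/0.0592 = 4.1554.
So 3·log[Fe²⁺] = 2·log(0.0061) − log Q = -4.4293 − (4.1554) = -8.5847; log[Fe²⁺] = -8.5847 / 3 = -2.8616; [Fe²⁺] = 10^(-2.8616) ≈ 0.0014 M.

0.0014 M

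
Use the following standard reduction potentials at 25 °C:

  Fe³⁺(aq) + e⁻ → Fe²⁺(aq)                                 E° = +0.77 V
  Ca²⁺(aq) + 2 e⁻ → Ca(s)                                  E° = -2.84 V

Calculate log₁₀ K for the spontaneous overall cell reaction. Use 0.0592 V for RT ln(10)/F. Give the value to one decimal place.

Cathode: Fe³⁺/Fe²⁺; anode: Ca²⁺/Ca. E°cell = +3.61 V, n = 2.
log K = nE°cell / 0.0592 = (2)(+3.61) / 0.0592 = 122.0.

122.0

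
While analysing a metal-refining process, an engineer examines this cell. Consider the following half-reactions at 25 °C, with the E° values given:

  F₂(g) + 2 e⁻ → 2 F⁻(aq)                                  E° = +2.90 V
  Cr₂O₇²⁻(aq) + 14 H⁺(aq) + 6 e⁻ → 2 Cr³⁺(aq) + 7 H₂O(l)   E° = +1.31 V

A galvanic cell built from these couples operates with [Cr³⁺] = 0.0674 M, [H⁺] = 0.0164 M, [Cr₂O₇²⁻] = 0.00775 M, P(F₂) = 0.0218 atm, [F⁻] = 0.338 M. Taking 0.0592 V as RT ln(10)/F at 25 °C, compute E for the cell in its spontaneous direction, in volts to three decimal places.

+1.813 V

F₂/F⁻ is the cathode (higher E°), Cr₂O₇²⁻/Cr³⁺ the anode: E°cell = +2.90 − (+1.31) = +1.59 V, n = 6.
Overall: 3 F₂(g) + 2 Cr³⁺(aq) + 7 H₂O(l) → 6 F⁻(aq) + Cr₂O₇²⁻(aq) + 14 H⁺(aq)
Q = [F⁻]^6·[Cr₂O₇²⁻]·[H⁺]^14 / (P(F₂)^3·[Cr³⁺]^2); log Q = -22.602.
E = E° − (0.0592/n) log Q = +1.59 − (0.0592/6)(-22.602) = +1.813 V.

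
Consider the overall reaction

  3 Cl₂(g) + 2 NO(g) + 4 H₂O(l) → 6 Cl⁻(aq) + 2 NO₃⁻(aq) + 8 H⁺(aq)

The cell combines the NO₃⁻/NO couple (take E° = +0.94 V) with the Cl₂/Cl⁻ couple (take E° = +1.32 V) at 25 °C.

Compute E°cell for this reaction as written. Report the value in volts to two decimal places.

The Cl₂/Cl⁻ couple has the higher reduction potential, so it is the cathode; NO₃⁻/NO is oxidised at the anode.
E°cell = E°(cathode) − E°(anode) = (+1.32) − (+0.94) = +0.38 V.
Since E°cell > 0, the reaction is spontaneous under standard conditions.

+0.38 V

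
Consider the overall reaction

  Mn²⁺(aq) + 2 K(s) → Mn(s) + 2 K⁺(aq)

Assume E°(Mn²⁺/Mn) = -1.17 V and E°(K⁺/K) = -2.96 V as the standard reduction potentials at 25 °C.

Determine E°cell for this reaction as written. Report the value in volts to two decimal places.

+1.79 V

The Mn²⁺/Mn couple has the higher reduction potential, so it is the cathode; K⁺/K is oxidised at the anode.
E°cell = E°(cathode) − E°(anode) = (-1.17) − (-2.96) = +1.79 V.
Since E°cell > 0, the reaction is spontaneous under standard conditions.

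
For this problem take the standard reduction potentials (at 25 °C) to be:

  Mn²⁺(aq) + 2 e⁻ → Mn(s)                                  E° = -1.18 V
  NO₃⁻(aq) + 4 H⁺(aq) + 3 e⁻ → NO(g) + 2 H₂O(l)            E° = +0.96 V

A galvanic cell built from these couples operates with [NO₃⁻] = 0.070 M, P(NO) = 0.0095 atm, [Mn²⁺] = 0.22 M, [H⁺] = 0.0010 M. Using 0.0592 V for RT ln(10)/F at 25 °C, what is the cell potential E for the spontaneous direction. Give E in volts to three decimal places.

NO₃⁻/NO is the cathode (higher E°), Mn²⁺/Mn the anode: E°cell = +0.96 − (-1.18) = +2.14 V, n = 6.
Overall: 2 NO₃⁻(aq) + 8 H⁺(aq) + 3 Mn(s) → 2 NO(g) + 4 H₂O(l) + 3 Mn²⁺(aq)
Q = P(NO)^2·[Mn²⁺]^3 / ([NO₃⁻]^2·[H⁺]^8); log Q = 20.293.
E = E° − (0.0592/n) log Q = +2.14 − (0.0592/6)(20.293) = +1.940 V.

+1.940 V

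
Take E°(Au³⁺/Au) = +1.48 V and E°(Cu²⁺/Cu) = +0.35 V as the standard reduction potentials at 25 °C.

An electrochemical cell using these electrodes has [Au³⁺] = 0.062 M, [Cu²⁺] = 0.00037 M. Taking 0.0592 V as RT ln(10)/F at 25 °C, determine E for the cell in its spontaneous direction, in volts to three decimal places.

Au³⁺/Au is the cathode (higher E°), Cu²⁺/Cu the anode: E°cell = +1.48 − (+0.35) = +1.13 V, n = 6.
Overall: 2 Au³⁺(aq) + 3 Cu(s) → 2 Au(s) + 3 Cu²⁺(aq)
Q = [Cu²⁺]^3 / ([Au³⁺]^2); log Q = -7.880.
E = E° − (0.0592/n) log Q = +1.13 − (0.0592/6)(-7.880) = +1.208 V.

+1.208 V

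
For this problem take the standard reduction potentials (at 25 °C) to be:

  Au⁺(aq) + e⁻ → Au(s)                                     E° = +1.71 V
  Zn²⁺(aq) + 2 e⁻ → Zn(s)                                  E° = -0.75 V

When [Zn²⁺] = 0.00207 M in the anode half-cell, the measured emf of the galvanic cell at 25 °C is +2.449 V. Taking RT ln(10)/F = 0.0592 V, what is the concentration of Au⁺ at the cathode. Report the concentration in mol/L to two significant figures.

0.030 M

Au⁺/Au is the cathode, Zn²⁺/Zn the anode: E°cell = +2.46 V, n = 2.
Overall reaction: 2 Au⁺(aq) + Zn(s) → 2 Au(s) + Zn²⁺(aq); Q = [Zn²⁺]^1/[Au⁺]^2.
From E = E° − (0.0592/n) log Q: log Q = (E° − E)·n/0.0592 = (+2.46 − (+2.449))·2/0.0592 = 0.3716.
So 2·log[Au⁺] = 1·log(0.00207) − log Q = -2.6840 − (0.3716) = -3.0556; log[Au⁺] = -3.0556 / 2 = -1.5278; [Au⁺] = 10^(-1.5278) ≈ 0.030 M.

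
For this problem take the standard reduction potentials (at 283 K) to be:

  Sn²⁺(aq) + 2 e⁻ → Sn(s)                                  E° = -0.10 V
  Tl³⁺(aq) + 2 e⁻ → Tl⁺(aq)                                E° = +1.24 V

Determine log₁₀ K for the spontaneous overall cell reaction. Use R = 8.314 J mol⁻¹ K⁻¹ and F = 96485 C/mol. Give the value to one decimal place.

Cathode: Tl³⁺/Tl⁺; anode: Sn²⁺/Sn. E°cell = (+1.24) − (-0.10) = +1.34 V, with n = 2.
ΔG° = −nFE° = −RT ln K, so ln K = nFE°/(RT) = (2)(96485)(+1.34) / ((8.314)(283)) = 109.900.
log₁₀ K = 109.900 / ln 10 = 47.7.

47.7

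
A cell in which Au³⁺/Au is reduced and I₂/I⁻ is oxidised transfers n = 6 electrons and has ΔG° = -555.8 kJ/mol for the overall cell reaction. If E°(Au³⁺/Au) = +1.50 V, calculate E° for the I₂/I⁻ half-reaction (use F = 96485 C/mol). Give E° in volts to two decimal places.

+0.54 V

E°cell = −ΔG°/(nF) = −(-555.8×10³)/((6)(96485)) = +0.960 V.
Since Au³⁺/Au is the cathode and I₂/I⁻ the anode, E°cell = E°(Au³⁺/Au) − E°(I₂/I⁻).
So E°(I₂/I⁻) = E°(Au³⁺/Au) − E°cell = (+1.50) − (+0.960) = +0.54 V.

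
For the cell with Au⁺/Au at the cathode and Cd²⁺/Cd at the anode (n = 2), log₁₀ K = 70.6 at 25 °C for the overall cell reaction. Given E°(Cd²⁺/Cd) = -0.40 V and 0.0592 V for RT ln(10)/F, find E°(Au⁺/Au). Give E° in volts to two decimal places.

+1.69 V

E°cell = (0.0592/n)·log K = (0.0592/2)(70.6) = +2.090 V.
Since Au⁺/Au is the cathode and Cd²⁺/Cd the anode, E°cell = E°(Au⁺/Au) − E°(Cd²⁺/Cd).
So E°(Au⁺/Au) = E°cell + E°(Cd²⁺/Cd) = +2.090 + (-0.40) = +1.69 V.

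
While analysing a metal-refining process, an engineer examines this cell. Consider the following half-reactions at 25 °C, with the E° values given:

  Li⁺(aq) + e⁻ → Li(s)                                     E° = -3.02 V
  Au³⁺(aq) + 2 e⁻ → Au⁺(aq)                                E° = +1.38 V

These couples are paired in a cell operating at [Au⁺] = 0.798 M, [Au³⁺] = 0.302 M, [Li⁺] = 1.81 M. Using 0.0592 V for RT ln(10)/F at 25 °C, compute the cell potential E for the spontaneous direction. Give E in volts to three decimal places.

+4.372 V

Au³⁺/Au⁺ is the cathode (higher E°), Li⁺/Li the anode: E°cell = +1.38 − (-3.02) = +4.40 V, n = 2.
Overall: Au³⁺(aq) + 2 Li(s) → Au⁺(aq) + 2 Li⁺(aq)
Q = [Au⁺]·[Li⁺]^2 / ([Au³⁺]); log Q = 0.937.
E = E° − (0.0592/n) log Q = +4.40 − (0.0592/2)(0.937) = +4.372 V.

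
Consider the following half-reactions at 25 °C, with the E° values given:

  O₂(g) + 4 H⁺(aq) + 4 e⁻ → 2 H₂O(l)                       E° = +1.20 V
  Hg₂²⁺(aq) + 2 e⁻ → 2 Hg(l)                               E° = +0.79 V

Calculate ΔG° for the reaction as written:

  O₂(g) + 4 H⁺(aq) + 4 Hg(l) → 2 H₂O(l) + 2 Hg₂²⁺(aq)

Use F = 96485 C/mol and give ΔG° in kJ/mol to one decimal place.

-158.2 kJ/mol

As written, O₂/H₂O is reduced (cathode) and Hg₂²⁺/Hg is oxidised (anode), so E°cell = (+1.20) − (+0.79) = +0.41 V.
Balancing electrons gives n = 4.
ΔG° = −nFE° = −(4)(96485)(+0.41) = -158,235 J = -158.2 kJ/mol.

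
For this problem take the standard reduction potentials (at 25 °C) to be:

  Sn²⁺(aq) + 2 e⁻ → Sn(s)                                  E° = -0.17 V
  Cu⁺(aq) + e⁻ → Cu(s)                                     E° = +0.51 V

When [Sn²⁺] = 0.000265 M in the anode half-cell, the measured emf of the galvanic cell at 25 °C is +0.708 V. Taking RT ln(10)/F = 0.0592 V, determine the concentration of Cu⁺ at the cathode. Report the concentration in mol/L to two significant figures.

Cu⁺/Cu is the cathode, Sn²⁺/Sn the anode: E°cell = +0.68 V, n = 2.
Overall reaction: 2 Cu⁺(aq) + Sn(s) → 2 Cu(s) + Sn²⁺(aq); Q = [Sn²⁺]^1/[Cu⁺]^2.
From E = E° − (0.0592/n) log Q: log Q = (E° − E)·n/0.0592 = (+0.68 − (+0.708))·2/0.0592 = -0.9459.
So 2·log[Cu⁺] = 1·log(0.000265) − log Q = -3.5768 − (-0.9459) = -2.6309; log[Cu⁺] = -2.6309 / 2 = -1.3155; [Cu⁺] = 10^(-1.3155) ≈ 0.048 M.

0.048 M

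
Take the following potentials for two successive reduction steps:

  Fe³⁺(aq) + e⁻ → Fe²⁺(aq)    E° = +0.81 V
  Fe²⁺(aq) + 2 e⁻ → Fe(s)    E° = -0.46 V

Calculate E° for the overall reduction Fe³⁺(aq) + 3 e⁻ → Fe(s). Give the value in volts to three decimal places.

-0.037 V

Adding the free-energy changes (−nFE°) of the two steps gives −n₃FE°₃ = −n₁FE°₁ − n₂FE°₂.
E°₃ = (1×+0.81 + 2×-0.46) / 3 = (-0.110) / 3 = -0.037 V.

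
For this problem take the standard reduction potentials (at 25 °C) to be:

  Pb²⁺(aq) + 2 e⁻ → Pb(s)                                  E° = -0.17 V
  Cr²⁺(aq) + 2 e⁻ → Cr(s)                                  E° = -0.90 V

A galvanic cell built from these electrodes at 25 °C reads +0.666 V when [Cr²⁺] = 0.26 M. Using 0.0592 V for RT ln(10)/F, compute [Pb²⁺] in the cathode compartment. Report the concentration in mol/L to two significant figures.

Pb²⁺/Pb is the cathode, Cr²⁺/Cr the anode: E°cell = +0.73 V, n = 2.
Overall reaction: Pb²⁺(aq) + Cr(s) → Pb(s) + Cr²⁺(aq); Q = [Cr²⁺]^1/[Pb²⁺]^1.
From E = E° − (0.0592/n) log Q: log Q = (E° − E)·n/0.0592 = (+0.73 − (+0.666))·2/0.0592 = 2.1622.
So 1·log[Pb²⁺] = 1·log(0.26) − log Q = -0.5850 − (2.1622) = -2.7472; [Pb²⁺] = 10^(-2.7472) ≈ 0.0018 M.

0.0018 M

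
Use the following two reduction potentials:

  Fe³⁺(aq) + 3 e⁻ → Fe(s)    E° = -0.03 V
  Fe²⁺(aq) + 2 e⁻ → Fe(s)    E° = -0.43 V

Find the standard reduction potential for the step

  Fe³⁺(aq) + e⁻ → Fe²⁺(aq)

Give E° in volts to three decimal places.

+0.770 V

Sequential free energies add, so n₃E°₃ = n₁E°₁ + n₂E°₂.
With n₃ = 3, and the known step contributing 2×(-0.43) V, the unknown satisfies 1·E° = 3×(-0.03) − 2×(-0.43) = +0.770.
E° = +0.770 / 1 = +0.770 V.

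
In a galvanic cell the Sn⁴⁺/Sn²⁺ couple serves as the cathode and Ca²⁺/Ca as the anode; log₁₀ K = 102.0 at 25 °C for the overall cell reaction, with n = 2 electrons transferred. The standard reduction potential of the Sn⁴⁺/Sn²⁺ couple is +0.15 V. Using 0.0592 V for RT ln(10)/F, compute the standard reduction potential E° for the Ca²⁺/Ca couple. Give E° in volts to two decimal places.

E°cell = (0.0592/n)·log K = (0.0592/2)(102.0) = +3.019 V.
Since Sn⁴⁺/Sn²⁺ is the cathode and Ca²⁺/Ca the anode, E°cell = E°(Sn⁴⁺/Sn²⁺) − E°(Ca²⁺/Ca).
So E°(Ca²⁺/Ca) = E°(Sn⁴⁺/Sn²⁺) − E°cell = (+0.15) − (+3.019) = -2.87 V.

-2.87 V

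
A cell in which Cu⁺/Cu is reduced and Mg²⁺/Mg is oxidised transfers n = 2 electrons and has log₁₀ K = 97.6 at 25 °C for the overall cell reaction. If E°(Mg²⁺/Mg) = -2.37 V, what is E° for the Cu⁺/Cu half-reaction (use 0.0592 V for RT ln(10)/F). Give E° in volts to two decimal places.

E°cell = (0.0592/n)·log K = (0.0592/2)(97.6) = +2.889 V.
Since Cu⁺/Cu is the cathode and Mg²⁺/Mg the anode, E°cell = E°(Cu⁺/Cu) − E°(Mg²⁺/Mg).
So E°(Cu⁺/Cu) = E°cell + E°(Mg²⁺/Mg) = +2.889 + (-2.37) = +0.52 V.

+0.52 V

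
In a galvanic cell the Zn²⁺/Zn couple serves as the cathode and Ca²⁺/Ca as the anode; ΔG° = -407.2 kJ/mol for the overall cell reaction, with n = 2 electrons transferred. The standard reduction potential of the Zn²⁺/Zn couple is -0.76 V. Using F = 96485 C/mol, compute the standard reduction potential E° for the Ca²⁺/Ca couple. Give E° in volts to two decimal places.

-2.87 V

E°cell = −ΔG°/(nF) = −(-407.2×10³)/((2)(96485)) = +2.110 V.
Since Zn²⁺/Zn is the cathode and Ca²⁺/Ca the anode, E°cell = E°(Zn²⁺/Zn) − E°(Ca²⁺/Ca).
So E°(Ca²⁺/Ca) = E°(Zn²⁺/Zn) − E°cell = (-0.76) − (+2.110) = -2.87 V.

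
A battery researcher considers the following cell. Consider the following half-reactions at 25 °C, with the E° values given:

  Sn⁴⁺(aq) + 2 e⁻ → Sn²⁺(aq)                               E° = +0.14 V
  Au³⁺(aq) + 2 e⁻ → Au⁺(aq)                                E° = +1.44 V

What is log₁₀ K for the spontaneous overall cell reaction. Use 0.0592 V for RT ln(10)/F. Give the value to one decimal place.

Cathode: Au³⁺/Au⁺; anode: Sn⁴⁺/Sn²⁺. E°cell = +1.30 V, n = 2.
log K = nE°cell / 0.0592 = (2)(+1.30) / 0.0592 = 43.9.

43.9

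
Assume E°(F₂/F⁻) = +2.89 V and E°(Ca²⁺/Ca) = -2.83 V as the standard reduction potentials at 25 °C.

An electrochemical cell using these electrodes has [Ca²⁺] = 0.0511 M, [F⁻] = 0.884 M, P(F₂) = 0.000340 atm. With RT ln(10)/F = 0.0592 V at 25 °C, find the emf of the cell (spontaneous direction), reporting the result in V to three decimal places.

+5.659 V

F₂/F⁻ is the cathode (higher E°), Ca²⁺/Ca the anode: E°cell = +2.89 − (-2.83) = +5.72 V, n = 2.
Overall: F₂(g) + Ca(s) → 2 F⁻(aq) + Ca²⁺(aq)
Q = [F⁻]^2·[Ca²⁺] / (P(F₂)); log Q = 2.070.
E = E° − (0.0592/n) log Q = +5.72 − (0.0592/2)(2.070) = +5.659 V.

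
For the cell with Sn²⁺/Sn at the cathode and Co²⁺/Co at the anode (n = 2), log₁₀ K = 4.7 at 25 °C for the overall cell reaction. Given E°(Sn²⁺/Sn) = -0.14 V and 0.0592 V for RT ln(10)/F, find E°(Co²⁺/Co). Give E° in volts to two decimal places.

-0.28 V

E°cell = (0.0592/n)·log K = (0.0592/2)(4.7) = +0.139 V.
Since Sn²⁺/Sn is the cathode and Co²⁺/Co the anode, E°cell = E°(Sn²⁺/Sn) − E°(Co²⁺/Co).
So E°(Co²⁺/Co) = E°(Sn²⁺/Sn) − E°cell = (-0.14) − (+0.139) = -0.28 V.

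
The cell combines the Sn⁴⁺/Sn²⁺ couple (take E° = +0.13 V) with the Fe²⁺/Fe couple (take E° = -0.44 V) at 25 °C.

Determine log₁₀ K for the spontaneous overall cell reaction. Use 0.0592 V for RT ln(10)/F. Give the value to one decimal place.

19.3

Cathode: Sn⁴⁺/Sn²⁺; anode: Fe²⁺/Fe. E°cell = +0.57 V, n = 2.
log K = nE°cell / 0.0592 = (2)(+0.57) / 0.0592 = 19.3.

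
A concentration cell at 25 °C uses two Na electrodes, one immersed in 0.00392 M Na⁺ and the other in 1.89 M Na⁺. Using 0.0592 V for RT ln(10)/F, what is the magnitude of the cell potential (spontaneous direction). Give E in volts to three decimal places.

For a concentration cell E°cell = 0. The 1.89 M side is the cathode (reduction is favoured where [Na⁺] is higher).
With n = 1, E = −(0.0592/1) log([Na⁺]ₐₙ/[Na⁺]꜀ₐₜ) = −(0.0592/1) log(0.00392/1.89) = −(0.0592/1)(-2.683) = +0.159 V.

+0.159 V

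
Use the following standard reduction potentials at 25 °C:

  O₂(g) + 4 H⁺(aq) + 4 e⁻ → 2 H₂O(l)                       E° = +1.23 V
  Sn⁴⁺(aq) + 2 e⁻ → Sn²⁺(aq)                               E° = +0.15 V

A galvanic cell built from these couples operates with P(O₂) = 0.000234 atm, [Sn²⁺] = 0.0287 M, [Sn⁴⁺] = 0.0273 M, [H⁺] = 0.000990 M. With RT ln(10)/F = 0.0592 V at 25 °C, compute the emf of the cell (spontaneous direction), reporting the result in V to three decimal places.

+0.849 V

O₂/H₂O is the cathode (higher E°), Sn⁴⁺/Sn²⁺ the anode: E°cell = +1.23 − (+0.15) = +1.08 V, n = 4.
Overall: O₂(g) + 4 H⁺(aq) + 2 Sn²⁺(aq) → 2 H₂O(l) + 2 Sn⁴⁺(aq)
Q = [Sn⁴⁺]^2 / (P(O₂)·[H⁺]^4·[Sn²⁺]^2); log Q = 15.605.
E = E° − (0.0592/n) log Q = +1.08 − (0.0592/4)(15.605) = +0.849 V.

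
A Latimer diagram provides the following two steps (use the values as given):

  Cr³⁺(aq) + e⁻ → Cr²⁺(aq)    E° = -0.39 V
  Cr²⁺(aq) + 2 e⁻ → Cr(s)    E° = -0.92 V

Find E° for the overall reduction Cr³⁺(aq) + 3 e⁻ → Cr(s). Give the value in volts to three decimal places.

Standard free energies of sequential steps add: ΔG°₃ = ΔG°₁ + ΔG°₂, so n₃E°₃ = n₁E°₁ + n₂E°₂.
E°₃ = (1×-0.39 + 2×-0.92) / 3 = (-2.230) / 3 = -0.743 V.
E° values themselves are not directly additive — weighting by electron count is essential.

-0.743 V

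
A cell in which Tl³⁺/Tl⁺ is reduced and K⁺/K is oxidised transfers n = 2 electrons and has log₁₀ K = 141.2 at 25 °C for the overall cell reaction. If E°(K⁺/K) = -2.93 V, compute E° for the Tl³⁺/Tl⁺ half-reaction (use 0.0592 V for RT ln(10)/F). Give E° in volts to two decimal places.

E°cell = (0.0592/n)·log K = (0.0592/2)(141.2) = +4.180 V.
Since Tl³⁺/Tl⁺ is the cathode and K⁺/K the anode, E°cell = E°(Tl³⁺/Tl⁺) − E°(K⁺/K).
So E°(Tl³⁺/Tl⁺) = E°cell + E°(K⁺/K) = +4.180 + (-2.93) = +1.25 V.

+1.25 V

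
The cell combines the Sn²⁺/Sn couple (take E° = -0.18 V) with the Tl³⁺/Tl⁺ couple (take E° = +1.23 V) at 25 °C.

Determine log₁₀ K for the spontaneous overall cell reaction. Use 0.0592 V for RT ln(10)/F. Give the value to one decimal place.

47.6

Cathode: Tl³⁺/Tl⁺; anode: Sn²⁺/Sn. E°cell = +1.41 V, n = 2.
log K = nE°cell / 0.0592 = (2)(+1.41) / 0.0592 = 47.6.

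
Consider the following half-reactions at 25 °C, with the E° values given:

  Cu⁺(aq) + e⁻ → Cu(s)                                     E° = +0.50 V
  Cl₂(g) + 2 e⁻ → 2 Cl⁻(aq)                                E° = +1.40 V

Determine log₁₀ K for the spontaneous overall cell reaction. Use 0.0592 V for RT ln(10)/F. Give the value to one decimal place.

Cathode: Cl₂/Cl⁻; anode: Cu⁺/Cu. E°cell = +0.90 V, n = 2.
log K = nE°cell / 0.0592 = (2)(+0.90) / 0.0592 = 30.4.

30.4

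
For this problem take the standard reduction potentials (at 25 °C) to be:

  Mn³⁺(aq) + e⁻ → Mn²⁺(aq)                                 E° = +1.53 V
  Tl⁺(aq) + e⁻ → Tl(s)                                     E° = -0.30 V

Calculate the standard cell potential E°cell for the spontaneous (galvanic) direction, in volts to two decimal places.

The Mn³⁺/Mn²⁺ couple has the higher reduction potential, so it is the cathode; Tl⁺/Tl is oxidised at the anode.
E°cell = E°(cathode) − E°(anode) = (+1.53) − (-0.30) = +1.83 V.

+1.83 V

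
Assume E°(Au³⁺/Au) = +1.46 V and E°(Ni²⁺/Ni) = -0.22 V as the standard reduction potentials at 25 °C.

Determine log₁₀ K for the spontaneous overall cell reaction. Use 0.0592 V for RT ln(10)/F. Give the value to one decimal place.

Cathode: Au³⁺/Au; anode: Ni²⁺/Ni. E°cell = +1.68 V, n = 6.
log K = nE°cell / 0.0592 = (6)(+1.68) / 0.0592 = 170.3.

170.3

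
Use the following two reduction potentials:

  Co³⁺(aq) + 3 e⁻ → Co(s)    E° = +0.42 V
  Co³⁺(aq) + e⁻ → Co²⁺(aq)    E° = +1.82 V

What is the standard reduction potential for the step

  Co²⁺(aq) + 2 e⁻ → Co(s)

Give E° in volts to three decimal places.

-0.280 V

Sequential free energies add, so n₃E°₃ = n₁E°₁ + n₂E°₂.
With n₃ = 3, and the known step contributing 1×(+1.82) V, the unknown satisfies 2·E° = 3×(+0.42) − 1×(+1.82) = -0.560.
E° = -0.560 / 2 = -0.280 V.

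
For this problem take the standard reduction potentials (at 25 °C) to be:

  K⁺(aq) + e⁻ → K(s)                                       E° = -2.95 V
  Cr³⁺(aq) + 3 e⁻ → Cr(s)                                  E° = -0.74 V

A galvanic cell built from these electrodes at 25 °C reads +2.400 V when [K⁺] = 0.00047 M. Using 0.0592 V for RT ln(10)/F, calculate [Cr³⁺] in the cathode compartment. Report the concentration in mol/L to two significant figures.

0.44 M

Cr³⁺/Cr is the cathode, K⁺/K the anode: E°cell = +2.21 V, n = 3.
Overall reaction: Cr³⁺(aq) + 3 K(s) → Cr(s) + 3 K⁺(aq); Q = [K⁺]^3/[Cr³⁺]^1.
From E = E° − (0.0592/n) log Q: log Q = (E° − E)·n/0.0592 = (+2.21 − (+2.400))·3/0.0592 = -9.6284.
So 1·log[Cr³⁺] = 3·log(0.00047) − log Q = -9.9837 − (-9.6284) = -0.3553; [Cr³⁺] = 10^(-0.3553) ≈ 0.44 M.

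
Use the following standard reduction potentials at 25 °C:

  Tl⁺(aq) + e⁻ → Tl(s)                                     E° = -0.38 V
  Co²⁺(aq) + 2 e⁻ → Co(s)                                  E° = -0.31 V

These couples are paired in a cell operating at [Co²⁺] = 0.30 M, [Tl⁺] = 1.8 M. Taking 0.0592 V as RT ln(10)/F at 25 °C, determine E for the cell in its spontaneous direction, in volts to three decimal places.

+0.039 V

Co²⁺/Co is the cathode (higher E°), Tl⁺/Tl the anode: E°cell = -0.31 − (-0.38) = +0.07 V, n = 2.
Overall: Co²⁺(aq) + 2 Tl(s) → Co(s) + 2 Tl⁺(aq)
Q = [Tl⁺]^2 / ([Co²⁺]); log Q = 1.033.
E = E° − (0.0592/n) log Q = +0.07 − (0.0592/2)(1.033) = +0.039 V.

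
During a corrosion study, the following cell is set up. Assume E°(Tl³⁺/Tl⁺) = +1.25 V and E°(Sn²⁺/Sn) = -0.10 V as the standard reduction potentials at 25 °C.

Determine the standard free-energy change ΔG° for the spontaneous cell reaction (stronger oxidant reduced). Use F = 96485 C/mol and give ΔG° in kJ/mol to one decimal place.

Tl³⁺/Tl⁺ (E° = +1.25 V) is the cathode; Sn²⁺/Sn (E° = -0.10 V) is the anode, so E°cell = +1.35 V.
Balancing electrons gives n = 2 (lcm of 2 and 2).
ΔG° = −nFE° = −(2)(96485)(+1.35) = -260,510 J = -260.5 kJ/mol.

-260.5 kJ/mol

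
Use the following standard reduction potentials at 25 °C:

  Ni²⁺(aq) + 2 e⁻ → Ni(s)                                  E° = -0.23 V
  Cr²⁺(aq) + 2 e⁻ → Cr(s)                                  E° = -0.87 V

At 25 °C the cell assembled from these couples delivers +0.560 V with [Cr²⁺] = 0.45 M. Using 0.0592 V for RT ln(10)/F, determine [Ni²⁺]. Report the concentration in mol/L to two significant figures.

0.00089 M

Ni²⁺/Ni is the cathode, Cr²⁺/Cr the anode: E°cell = +0.64 V, n = 2.
Overall reaction: Ni²⁺(aq) + Cr(s) → Ni(s) + Cr²⁺(aq); Q = [Cr²⁺]^1/[Ni²⁺]^1.
From E = E° − (0.0592/n) log Q: log Q = (E° − E)·n/0.0592 = (+0.64 − (+0.560))·2/0.0592 = 2.7027.
So 1·log[Ni²⁺] = 1·log(0.45) − log Q = -0.3468 − (2.7027) = -3.0495; [Ni²⁺] = 10^(-3.0495) ≈ 0.00089 M.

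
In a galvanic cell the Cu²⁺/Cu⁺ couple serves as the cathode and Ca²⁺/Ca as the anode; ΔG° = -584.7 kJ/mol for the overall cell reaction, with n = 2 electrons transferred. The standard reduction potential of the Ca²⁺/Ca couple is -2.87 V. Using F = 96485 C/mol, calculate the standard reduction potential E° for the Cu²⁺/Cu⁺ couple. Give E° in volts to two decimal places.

+0.16 V

E°cell = −ΔG°/(nF) = −(-584.7×10³)/((2)(96485)) = +3.030 V.
Since Cu²⁺/Cu⁺ is the cathode and Ca²⁺/Ca the anode, E°cell = E°(Cu²⁺/Cu⁺) − E°(Ca²⁺/Ca).
So E°(Cu²⁺/Cu⁺) = E°cell + E°(Ca²⁺/Ca) = +3.030 + (-2.87) = +0.16 V.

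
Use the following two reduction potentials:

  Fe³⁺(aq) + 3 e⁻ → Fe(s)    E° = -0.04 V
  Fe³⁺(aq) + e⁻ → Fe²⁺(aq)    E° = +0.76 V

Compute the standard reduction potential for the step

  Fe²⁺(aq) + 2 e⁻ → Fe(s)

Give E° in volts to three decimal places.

Sequential free energies add, so n₃E°₃ = n₁E°₁ + n₂E°₂.
With n₃ = 3, and the known step contributing 1×(+0.76) V, the unknown satisfies 2·E° = 3×(-0.04) − 1×(+0.76) = -0.880.
E° = -0.880 / 2 = -0.440 V.

-0.440 V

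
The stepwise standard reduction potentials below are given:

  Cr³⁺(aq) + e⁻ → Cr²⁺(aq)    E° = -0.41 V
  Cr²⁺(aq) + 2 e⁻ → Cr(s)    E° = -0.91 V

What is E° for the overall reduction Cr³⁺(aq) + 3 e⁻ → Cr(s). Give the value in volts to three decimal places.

Adding the free-energy changes (−nFE°) of the two steps gives −n₃FE°₃ = −n₁FE°₁ − n₂FE°₂.
E°₃ = (1×-0.41 + 2×-0.91) / 3 = (-2.230) / 3 = -0.743 V.

-0.743 V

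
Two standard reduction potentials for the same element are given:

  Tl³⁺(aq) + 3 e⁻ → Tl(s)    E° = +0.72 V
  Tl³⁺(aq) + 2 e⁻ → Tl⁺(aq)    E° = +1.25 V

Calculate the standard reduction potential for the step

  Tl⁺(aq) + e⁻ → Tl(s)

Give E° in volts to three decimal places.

Sequential free energies add, so n₃E°₃ = n₁E°₁ + n₂E°₂.
With n₃ = 3, and the known step contributing 2×(+1.25) V, the unknown satisfies 1·E° = 3×(+0.72) − 2×(+1.25) = -0.340.
E° = -0.340 / 1 = -0.340 V.

-0.340 V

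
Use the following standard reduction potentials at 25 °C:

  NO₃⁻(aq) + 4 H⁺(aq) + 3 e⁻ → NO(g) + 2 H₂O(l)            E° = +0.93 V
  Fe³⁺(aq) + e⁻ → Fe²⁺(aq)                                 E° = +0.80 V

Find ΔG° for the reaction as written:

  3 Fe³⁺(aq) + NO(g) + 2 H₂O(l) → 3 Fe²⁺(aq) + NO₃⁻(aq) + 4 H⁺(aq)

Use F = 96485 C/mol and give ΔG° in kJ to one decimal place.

As written, Fe³⁺/Fe²⁺ is reduced (cathode) and NO₃⁻/NO is oxidised (anode), so E°cell = (+0.80) − (+0.93) = -0.13 V.
Balancing electrons gives n = 3.
ΔG° = −nFE° = −(3)(96485)(-0.13) = 37,629 J = +37.6 kJ.

+37.6 kJ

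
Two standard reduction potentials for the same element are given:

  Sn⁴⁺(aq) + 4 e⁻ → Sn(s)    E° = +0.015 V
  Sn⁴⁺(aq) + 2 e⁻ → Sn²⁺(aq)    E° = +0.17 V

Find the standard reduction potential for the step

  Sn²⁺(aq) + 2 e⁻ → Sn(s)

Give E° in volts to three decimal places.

Sequential free energies add, so n₃E°₃ = n₁E°₁ + n₂E°₂.
With n₃ = 4, and the known step contributing 2×(+0.17) V, the unknown satisfies 2·E° = 4×(+0.015) − 2×(+0.17) = -0.280.
E° = -0.280 / 2 = -0.140 V.

-0.140 V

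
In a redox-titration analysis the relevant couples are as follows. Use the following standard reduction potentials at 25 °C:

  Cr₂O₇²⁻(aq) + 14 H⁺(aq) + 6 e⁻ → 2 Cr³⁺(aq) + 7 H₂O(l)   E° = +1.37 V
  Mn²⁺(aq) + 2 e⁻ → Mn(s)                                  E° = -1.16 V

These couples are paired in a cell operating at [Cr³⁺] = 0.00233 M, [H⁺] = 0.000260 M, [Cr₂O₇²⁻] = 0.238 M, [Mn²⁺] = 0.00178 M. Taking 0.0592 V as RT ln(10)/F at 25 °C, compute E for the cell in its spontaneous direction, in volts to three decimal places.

Cr₂O₇²⁻/Cr³⁺ is the cathode (higher E°), Mn²⁺/Mn the anode: E°cell = +1.37 − (-1.16) = +2.53 V, n = 6.
Overall: Cr₂O₇²⁻(aq) + 14 H⁺(aq) + 3 Mn(s) → 2 Cr³⁺(aq) + 7 H₂O(l) + 3 Mn²⁺(aq)
Q = [Cr³⁺]^2·[Mn²⁺]^3 / ([Cr₂O₇²⁻]·[H⁺]^14); log Q = 37.300.
E = E° − (0.0592/n) log Q = +2.53 − (0.0592/6)(37.300) = +2.162 V.

+2.162 V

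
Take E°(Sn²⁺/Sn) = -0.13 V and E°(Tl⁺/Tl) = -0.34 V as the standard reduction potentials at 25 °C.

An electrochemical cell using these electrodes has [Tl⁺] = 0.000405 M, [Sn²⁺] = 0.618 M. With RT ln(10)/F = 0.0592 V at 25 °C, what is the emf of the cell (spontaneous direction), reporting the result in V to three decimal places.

Sn²⁺/Sn is the cathode (higher E°), Tl⁺/Tl the anode: E°cell = -0.13 − (-0.34) = +0.21 V, n = 2.
Overall: Sn²⁺(aq) + 2 Tl(s) → Sn(s) + 2 Tl⁺(aq)
Q = [Tl⁺]^2 / ([Sn²⁺]); log Q = -6.576.
E = E° − (0.0592/n) log Q = +0.21 − (0.0592/2)(-6.576) = +0.405 V.

+0.405 V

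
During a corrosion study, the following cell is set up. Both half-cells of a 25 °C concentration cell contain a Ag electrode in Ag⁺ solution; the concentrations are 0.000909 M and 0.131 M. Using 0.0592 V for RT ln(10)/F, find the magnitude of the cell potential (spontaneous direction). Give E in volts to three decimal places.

+0.128 V

For a concentration cell E°cell = 0. The 0.131 M side is the cathode (reduction is favoured where [Ag⁺] is higher).
With n = 1, E = −(0.0592/1) log([Ag⁺]ₐₙ/[Ag⁺]꜀ₐₜ) = −(0.0592/1) log(0.000909/0.131) = −(0.0592/1)(-2.159) = +0.128 V.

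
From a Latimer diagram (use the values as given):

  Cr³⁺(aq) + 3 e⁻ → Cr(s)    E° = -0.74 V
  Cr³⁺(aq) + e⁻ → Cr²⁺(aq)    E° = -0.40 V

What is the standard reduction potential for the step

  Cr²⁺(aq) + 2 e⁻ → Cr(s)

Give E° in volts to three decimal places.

-0.910 V

Sequential free energies add, so n₃E°₃ = n₁E°₁ + n₂E°₂.
With n₃ = 3, and the known step contributing 1×(-0.40) V, the unknown satisfies 2·E° = 3×(-0.74) − 1×(-0.40) = -1.820.
E° = -1.820 / 2 = -0.910 V.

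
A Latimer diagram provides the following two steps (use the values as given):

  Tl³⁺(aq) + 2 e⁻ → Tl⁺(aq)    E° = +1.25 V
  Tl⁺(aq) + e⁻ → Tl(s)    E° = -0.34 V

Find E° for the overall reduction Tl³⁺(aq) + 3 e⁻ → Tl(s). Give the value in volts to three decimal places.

+0.720 V

Since ΔG° = −nFE° is additive over sequential reductions, n₃E°₃ = n₁E°₁ + n₂E°₂.
E°₃ = (2×+1.25 + 1×-0.34) / 3 = (+2.160) / 3 = +0.720 V.
Simply averaging or adding the two E° values would be wrong; the electron-weighted sum is required.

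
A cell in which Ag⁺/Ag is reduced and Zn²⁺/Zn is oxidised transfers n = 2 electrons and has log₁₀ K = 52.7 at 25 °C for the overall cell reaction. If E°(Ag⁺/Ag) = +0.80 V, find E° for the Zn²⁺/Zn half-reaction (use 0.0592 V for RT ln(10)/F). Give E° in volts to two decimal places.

-0.76 V

E°cell = (0.0592/n)·log K = (0.0592/2)(52.7) = +1.560 V.
Since Ag⁺/Ag is the cathode and Zn²⁺/Zn the anode, E°cell = E°(Ag⁺/Ag) − E°(Zn²⁺/Zn).
So E°(Zn²⁺/Zn) = E°(Ag⁺/Ag) − E°cell = (+0.80) − (+1.560) = -0.76 V.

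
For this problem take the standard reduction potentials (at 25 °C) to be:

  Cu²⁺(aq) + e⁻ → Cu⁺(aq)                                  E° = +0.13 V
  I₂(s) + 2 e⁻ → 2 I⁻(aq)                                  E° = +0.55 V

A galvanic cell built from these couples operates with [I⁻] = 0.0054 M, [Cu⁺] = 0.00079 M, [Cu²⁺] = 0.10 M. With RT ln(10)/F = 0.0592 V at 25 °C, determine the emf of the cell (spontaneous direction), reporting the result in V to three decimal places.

I₂/I⁻ is the cathode (higher E°), Cu²⁺/Cu⁺ the anode: E°cell = +0.55 − (+0.13) = +0.42 V, n = 2.
Overall: I₂(s) + 2 Cu⁺(aq) → 2 I⁻(aq) + 2 Cu²⁺(aq)
Q = [I⁻]^2·[Cu²⁺]^2 / ([Cu⁺]^2); log Q = -0.330.
E = E° − (0.0592/n) log Q = +0.42 − (0.0592/2)(-0.330) = +0.430 V.

+0.430 V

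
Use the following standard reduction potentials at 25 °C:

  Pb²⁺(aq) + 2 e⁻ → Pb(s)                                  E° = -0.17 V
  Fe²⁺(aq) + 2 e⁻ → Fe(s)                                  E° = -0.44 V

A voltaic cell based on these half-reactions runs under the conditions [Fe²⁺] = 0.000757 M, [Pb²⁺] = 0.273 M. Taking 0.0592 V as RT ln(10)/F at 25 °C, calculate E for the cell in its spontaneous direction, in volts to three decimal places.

+0.346 V

Pb²⁺/Pb is the cathode (higher E°), Fe²⁺/Fe the anode: E°cell = -0.17 − (-0.44) = +0.27 V, n = 2.
Overall: Pb²⁺(aq) + Fe(s) → Pb(s) + Fe²⁺(aq)
Q = [Fe²⁺] / ([Pb²⁺]); log Q = -2.557.
E = E° − (0.0592/n) log Q = +0.27 − (0.0592/2)(-2.557) = +0.346 V.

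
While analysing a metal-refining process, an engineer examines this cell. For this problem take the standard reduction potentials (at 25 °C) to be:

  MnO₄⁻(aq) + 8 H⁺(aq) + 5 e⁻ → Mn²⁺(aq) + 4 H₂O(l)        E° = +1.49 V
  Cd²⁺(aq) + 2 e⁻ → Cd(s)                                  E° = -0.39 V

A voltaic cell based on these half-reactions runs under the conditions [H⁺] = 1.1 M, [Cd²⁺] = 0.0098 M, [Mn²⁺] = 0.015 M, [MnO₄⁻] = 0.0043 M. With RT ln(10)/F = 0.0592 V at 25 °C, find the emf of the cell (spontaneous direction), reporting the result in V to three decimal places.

+1.937 V

MnO₄⁻/Mn²⁺ is the cathode (higher E°), Cd²⁺/Cd the anode: E°cell = +1.49 − (-0.39) = +1.88 V, n = 10.
Overall: 2 MnO₄⁻(aq) + 16 H⁺(aq) + 5 Cd(s) → 2 Mn²⁺(aq) + 8 H₂O(l) + 5 Cd²⁺(aq)
Q = [Mn²⁺]^2·[Cd²⁺]^5 / ([MnO₄⁻]^2·[H⁺]^16); log Q = -9.621.
E = E° − (0.0592/n) log Q = +1.88 − (0.0592/10)(-9.621) = +1.937 V.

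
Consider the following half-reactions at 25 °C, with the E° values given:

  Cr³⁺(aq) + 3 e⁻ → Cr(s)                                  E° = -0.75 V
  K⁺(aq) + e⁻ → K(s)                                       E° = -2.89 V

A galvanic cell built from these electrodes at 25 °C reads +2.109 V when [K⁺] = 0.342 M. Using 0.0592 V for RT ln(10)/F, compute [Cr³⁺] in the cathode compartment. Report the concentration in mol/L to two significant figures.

Cr³⁺/Cr is the cathode, K⁺/K the anode: E°cell = +2.14 V, n = 3.
Overall reaction: Cr³⁺(aq) + 3 K(s) → Cr(s) + 3 K⁺(aq); Q = [K⁺]^3/[Cr³⁺]^1.
From E = E° − (0.0592/n) log Q: log Q = (E° − E)·n/0.0592 = (+2.14 − (+2.109))·3/0.0592 = 1.5709.
So 1·log[Cr³⁺] = 3·log(0.342) − log Q = -1.3979 − (1.5709) = -2.9688; [Cr³⁺] = 10^(-2.9688) ≈ 0.0011 M.

0.0011 M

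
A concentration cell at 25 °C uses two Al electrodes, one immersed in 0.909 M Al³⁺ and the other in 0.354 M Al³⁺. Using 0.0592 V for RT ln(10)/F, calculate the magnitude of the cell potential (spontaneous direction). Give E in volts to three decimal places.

For a concentration cell E°cell = 0. The 0.909 M side is the cathode (reduction is favoured where [Al³⁺] is higher).
With n = 3, E = −(0.0592/3) log([Al³⁺]ₐₙ/[Al³⁺]꜀ₐₜ) = −(0.0592/3) log(0.354/0.909) = −(0.0592/3)(-0.410) = +0.008 V.

+0.008 V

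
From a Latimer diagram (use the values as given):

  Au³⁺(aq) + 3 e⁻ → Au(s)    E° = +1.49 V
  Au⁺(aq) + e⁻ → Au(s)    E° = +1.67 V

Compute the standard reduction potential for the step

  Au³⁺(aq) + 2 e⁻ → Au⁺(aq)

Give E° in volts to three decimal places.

+1.400 V

Sequential free energies add, so n₃E°₃ = n₁E°₁ + n₂E°₂.
With n₃ = 3, and the known step contributing 1×(+1.67) V, the unknown satisfies 2·E° = 3×(+1.49) − 1×(+1.67) = +2.800.
E° = +2.800 / 2 = +1.400 V.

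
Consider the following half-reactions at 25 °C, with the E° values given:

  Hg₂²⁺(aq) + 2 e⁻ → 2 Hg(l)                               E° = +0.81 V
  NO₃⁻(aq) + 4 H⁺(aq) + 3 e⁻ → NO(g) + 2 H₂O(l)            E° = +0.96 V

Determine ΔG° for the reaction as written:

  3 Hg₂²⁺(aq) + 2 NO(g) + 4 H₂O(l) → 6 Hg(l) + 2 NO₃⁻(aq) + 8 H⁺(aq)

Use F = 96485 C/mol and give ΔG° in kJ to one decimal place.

As written, Hg₂²⁺/Hg is reduced (cathode) and NO₃⁻/NO is oxidised (anode), so E°cell = (+0.81) − (+0.96) = -0.15 V.
Balancing electrons gives n = 6.
ΔG° = −nFE° = −(6)(96485)(-0.15) = 86,836 J = +86.8 kJ.

+86.8 kJ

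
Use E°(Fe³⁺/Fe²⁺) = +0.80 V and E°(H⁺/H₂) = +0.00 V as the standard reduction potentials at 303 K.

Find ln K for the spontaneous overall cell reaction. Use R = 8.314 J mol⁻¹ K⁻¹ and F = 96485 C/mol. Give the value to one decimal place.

Cathode: Fe³⁺/Fe²⁺; anode: H⁺/H₂. E°cell = (+0.80) − (+0.00) = +0.80 V, with n = 2.
ΔG° = −nFE° = −RT ln K, so ln K = nFE°/(RT) = (2)(96485)(+0.80) / ((8.314)(303)) = 61.281.

61.3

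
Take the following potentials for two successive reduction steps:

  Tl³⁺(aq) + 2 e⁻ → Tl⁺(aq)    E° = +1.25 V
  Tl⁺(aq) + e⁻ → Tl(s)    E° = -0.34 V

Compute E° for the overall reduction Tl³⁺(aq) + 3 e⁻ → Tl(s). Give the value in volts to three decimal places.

Adding the free-energy changes (−nFE°) of the two steps gives −n₃FE°₃ = −n₁FE°₁ − n₂FE°₂.
E°₃ = (2×+1.25 + 1×-0.34) / 3 = (+2.160) / 3 = +0.720 V.

+0.720 V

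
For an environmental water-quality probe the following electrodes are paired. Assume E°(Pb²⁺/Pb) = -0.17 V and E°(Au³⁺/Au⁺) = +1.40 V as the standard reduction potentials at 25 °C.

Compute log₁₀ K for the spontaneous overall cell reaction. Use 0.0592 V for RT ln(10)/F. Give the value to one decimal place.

Cathode: Au³⁺/Au⁺; anode: Pb²⁺/Pb. E°cell = +1.57 V, n = 2.
log K = nE°cell / 0.0592 = (2)(+1.57) / 0.0592 = 53.0.

53.0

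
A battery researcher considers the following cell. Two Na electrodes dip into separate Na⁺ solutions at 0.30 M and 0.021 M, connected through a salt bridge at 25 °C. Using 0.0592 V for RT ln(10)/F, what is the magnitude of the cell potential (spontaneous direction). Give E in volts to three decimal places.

+0.068 V

For a concentration cell E°cell = 0. The 0.30 M side is the cathode (reduction is favoured where [Na⁺] is higher).
With n = 1, E = −(0.0592/1) log([Na⁺]ₐₙ/[Na⁺]꜀ₐₜ) = −(0.0592/1) log(0.021/0.3) = −(0.0592/1)(-1.155) = +0.068 V.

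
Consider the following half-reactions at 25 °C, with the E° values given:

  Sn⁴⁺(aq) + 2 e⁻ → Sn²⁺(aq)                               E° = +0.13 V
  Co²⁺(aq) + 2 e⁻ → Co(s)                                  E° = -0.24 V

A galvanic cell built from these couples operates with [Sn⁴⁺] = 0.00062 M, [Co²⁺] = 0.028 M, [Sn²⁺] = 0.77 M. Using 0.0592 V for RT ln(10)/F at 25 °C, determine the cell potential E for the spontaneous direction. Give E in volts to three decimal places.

+0.324 V

Sn⁴⁺/Sn²⁺ is the cathode (higher E°), Co²⁺/Co the anode: E°cell = +0.13 − (-0.24) = +0.37 V, n = 2.
Overall: Sn⁴⁺(aq) + Co(s) → Sn²⁺(aq) + Co²⁺(aq)
Q = [Sn²⁺]·[Co²⁺] / ([Sn⁴⁺]); log Q = 1.541.
E = E° − (0.0592/n) log Q = +0.37 − (0.0592/2)(1.541) = +0.324 V.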